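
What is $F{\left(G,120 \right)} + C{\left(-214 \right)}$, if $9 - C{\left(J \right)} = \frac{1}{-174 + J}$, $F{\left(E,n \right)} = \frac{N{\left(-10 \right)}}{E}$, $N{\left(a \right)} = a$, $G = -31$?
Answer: $\frac{112163}{12028} \approx 9.3252$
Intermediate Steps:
$F{\left(E,n \right)} = - \frac{10}{E}$
$C{\left(J \right)} = 9 - \frac{1}{-174 + J}$
$F{\left(G,120 \right)} + C{\left(-214 \right)} = - \frac{10}{-31} + \frac{-1567 + 9 \left(-214\right)}{-174 - 214} = \left(-10\right) \left(- \frac{1}{31}\right) + \frac{-1567 - 1926}{-388} = \frac{10}{31} - - \frac{3493}{388} = \frac{10}{31} + \frac{3493}{388} = \frac{112163}{12028}$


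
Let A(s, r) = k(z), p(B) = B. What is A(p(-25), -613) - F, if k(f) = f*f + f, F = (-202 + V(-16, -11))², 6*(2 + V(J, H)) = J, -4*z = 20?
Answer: -384220/9 ≈ -42691.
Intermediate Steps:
z = -5 (z = -¼*20 = -5)
V(J, H) = -2 + J/6
F = 384400/9 (F = (-202 + (-2 + (⅙)*(-16)))² = (-202 + (-2 - 8/3))² = (-202 - 14/3)² = (-620/3)² = 384400/9 ≈ 42711.)
k(f) = f + f² (k(f) = f² + f = f + f²)
A(s, r) = 20 (A(s, r) = -5*(1 - 5) = -5*(-4) = 20)
A(p(-25), -613) - F = 20 - 1*384400/9 = 20 - 384400/9 = -384220/9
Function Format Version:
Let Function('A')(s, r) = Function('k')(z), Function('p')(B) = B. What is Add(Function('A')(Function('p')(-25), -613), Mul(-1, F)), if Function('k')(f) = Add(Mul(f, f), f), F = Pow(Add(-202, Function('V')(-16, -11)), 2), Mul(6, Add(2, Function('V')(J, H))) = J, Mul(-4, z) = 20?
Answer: Rational(-384220, 9) ≈ -42691.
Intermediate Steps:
z = -5 (z = Mul(Rational(-1, 4), 20) = -5)
Function('V')(J, H) = Add(-2, Mul(Rational(1, 6), J))
F = Rational(384400, 9) (F = Pow(Add(-202, Add(-2, Mul(Rational(1, 6), -16))), 2) = Pow(Add(-202, Add(-2, Rational(-8, 3))), 2) = Pow(Add(-202, Rational(-14, 3)), 2) = Pow(Rational(-620, 3), 2) = Rational(384400, 9) ≈ 42711.)
Function('k')(f) = Add(f, Pow(f, 2)) (Function('k')(f) = Add(Pow(f, 2), f) = Add(f, Pow(f, 2)))
Function('A')(s, r) = 20 (Function('A')(s, r) = Mul(-5, Add(1, -5)) = Mul(-5, -4) = 20)
Add(Function('A')(Function('p')(-25), -613), Mul(-1, F)) = Add(20, Mul(-1, Rational(384400, 9))) = Add(20, Rational(-384400, 9)) = Rational(-384220, 9)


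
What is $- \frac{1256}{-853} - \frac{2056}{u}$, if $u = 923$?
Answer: $- \frac{594480}{787319} \approx -0.75507$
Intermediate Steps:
$- \frac{1256}{-853} - \frac{2056}{u} = - \frac{1256}{-853} - \frac{2056}{923} = \left(-1256\right) \left(- \frac{1}{853}\right) - \frac{2056}{923} = \frac{1256}{853} - \frac{2056}{923} = - \frac{594480}{787319}$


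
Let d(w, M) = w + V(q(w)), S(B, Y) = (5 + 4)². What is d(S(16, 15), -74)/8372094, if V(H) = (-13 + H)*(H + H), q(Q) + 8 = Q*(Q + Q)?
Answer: 114537703/2790698 ≈ 41.043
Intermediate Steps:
S(B, Y) = 81 (S(B, Y) = 9² = 81)
q(Q) = -8 + 2*Q² (q(Q) = -8 + Q*(Q + Q) = -8 + Q*(2*Q) = -8 + 2*Q²)
V(H) = 2*H*(-13 + H) (V(H) = (-13 + H)*(2*H) = 2*H*(-13 + H))
d(w, M) = w + 2*(-21 + 2*w²)*(-8 + 2*w²) (d(w, M) = w + 2*(-8 + 2*w²)*(-13 + (-8 + 2*w²)) = w + 2*(-8 + 2*w²)*(-21 + 2*w²) = w + 2*(-21 + 2*w²)*(-8 + 2*w²))
d(S(16, 15), -74)/8372094 = (336 + 81 - 116*81² + 8*81⁴)/8372094 = (336 + 81 - 116*6561 + 8*43046721)*(1/8372094) = (336 + 81 - 761076 + 344373768)*(1/8372094) = 343613109*(1/8372094) = 114537703/2790698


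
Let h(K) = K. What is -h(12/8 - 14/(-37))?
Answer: -139/74 ≈ -1.8784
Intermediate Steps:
-h(12/8 - 14/(-37)) = -(12/8 - 14/(-37)) = -(12*(⅛) - 14*(-1/37)) = -(3/2 + 14/37) = -1*139/74 = -139/74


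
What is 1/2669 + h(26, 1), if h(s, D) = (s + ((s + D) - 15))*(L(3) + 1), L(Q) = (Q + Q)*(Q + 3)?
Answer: 3752615/2669 ≈ 1406.0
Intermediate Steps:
L(Q) = 2*Q*(3 + Q) (L(Q) = (2*Q)*(3 + Q) = 2*Q*(3 + Q))
h(s, D) = -555 + 37*D + 74*s (h(s, D) = (s + ((s + D) - 15))*(2*3*(3 + 3) + 1) = (s + ((D + s) - 15))*(2*3*6 + 1) = (s + (-15 + D + s))*(36 + 1) = (-15 + D + 2*s)*37 = -555 + 37*D + 74*s)
1/2669 + h(26, 1) = 1/2669 + (-555 + 37*1 + 74*26) = 1/2669 + (-555 + 37 + 1924) = 1/2669 + 1406 = 3752615/2669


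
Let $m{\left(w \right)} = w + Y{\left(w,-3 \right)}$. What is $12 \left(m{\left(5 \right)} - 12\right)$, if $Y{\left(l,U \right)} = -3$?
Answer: $-120$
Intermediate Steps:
$m{\left(w \right)} = -3 + w$ ($m{\left(w \right)} = w - 3 = -3 + w$)
$12 \left(m{\left(5 \right)} - 12\right) = 12 \left(\left(-3 + 5\right) - 12\right) = 12 \left(2 - 12\right) = 12 \left(-10\right) = -120$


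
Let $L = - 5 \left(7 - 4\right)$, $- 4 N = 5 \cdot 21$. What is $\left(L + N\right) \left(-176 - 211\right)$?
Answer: $\frac{63855}{4} \approx 15964.0$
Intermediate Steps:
$N = - \frac{105}{4}$ ($N = - \frac{5 \cdot 21}{4} = \left(- \frac{1}{4}\right) 105 = - \frac{105}{4} \approx -26.25$)
$L = -15$ ($L = \left(-5\right) 3 = -15$)
$\left(L + N\right) \left(-176 - 211\right) = \left(-15 - \frac{105}{4}\right) \left(-176 - 211\right) = \left(- \frac{165}{4}\right) \left(-387\right) = \frac{63855}{4}$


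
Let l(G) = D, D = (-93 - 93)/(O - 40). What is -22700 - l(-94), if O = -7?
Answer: -1067086/47 ≈ -22704.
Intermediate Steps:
D = 186/47 (D = (-93 - 93)/(-7 - 40) = -186/(-47) = -186*(-1/47) = 186/47 ≈ 3.9574)
l(G) = 186/47
-22700 - l(-94) = -22700 - 1*186/47 = -22700 - 186/47 = -1067086/47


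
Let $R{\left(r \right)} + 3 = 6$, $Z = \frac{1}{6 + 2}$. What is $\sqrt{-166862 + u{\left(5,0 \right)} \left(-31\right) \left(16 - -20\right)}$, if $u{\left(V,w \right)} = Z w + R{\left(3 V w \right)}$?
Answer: $i \sqrt{170210} \approx 412.56 i$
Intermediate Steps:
$Z = \frac{1}{8} \approx 0.125$
$R{\left(r \right)} = 3$ ($R{\left(r \right)} = -3 + 6 = 3$)
$u{\left(V,w \right)} = 3 + \frac{w}{8}$ ($u{\left(V,w \right)} = \frac{w}{8} + 3 = 3 + \frac{w}{8}$)
$\sqrt{-166862 + u{\left(5,0 \right)} \left(-31\right) \left(16 - -20\right)} = \sqrt{-166862 + \left(3 + \frac{1}{8} \cdot 0\right) \left(-31\right) \left(16 - -20\right)} = \sqrt{-166862 + \left(3 + 0\right) \left(-31\right) \left(16 + 20\right)} = \sqrt{-166862 + 3 \left(-31\right) 36} = \sqrt{-166862 - 3348} = \sqrt{-170210} = i \sqrt{170210}$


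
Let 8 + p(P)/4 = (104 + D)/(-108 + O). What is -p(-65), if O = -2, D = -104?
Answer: 32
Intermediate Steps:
p(P) = -32 (p(P) = -32 + 4*((104 - 104)/(-108 - 2)) = -32 + 4*(0/(-110)) = -32 + 4*(0*(-1/110)) = -32 + 4*0 = -32 + 0 = -32)
-p(-65) = -1*(-32) = 32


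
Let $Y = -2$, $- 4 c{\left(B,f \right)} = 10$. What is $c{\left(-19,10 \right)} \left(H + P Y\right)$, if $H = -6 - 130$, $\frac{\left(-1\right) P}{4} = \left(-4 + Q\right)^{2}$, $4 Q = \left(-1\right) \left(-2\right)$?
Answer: $95$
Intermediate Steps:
$c{\left(B,f \right)} = - \frac{5}{2}$ ($c{\left(B,f \right)} = \left(- \frac{1}{4}\right) 10 = - \frac{5}{2}$)
$Q = \frac{1}{2}$ ($Q = \frac{\left(-1\right) \left(-2\right)}{4} = \frac{1}{4} \cdot 2 = \frac{1}{2} \approx 0.5$)
$P = -49$ ($P = - 4 \left(-4 + \frac{1}{2}\right)^{2} = - 4 \left(- \frac{7}{2}\right)^{2} = \left(-4\right) \frac{49}{4} = -49$)
$H = -136$
$c{\left(-19,10 \right)} \left(H + P Y\right) = - \frac{5 \left(-136 - -98\right)}{2} = - \frac{5 \left(-136 + 98\right)}{2} = \left(- \frac{5}{2}\right) \left(-38\right) = 95$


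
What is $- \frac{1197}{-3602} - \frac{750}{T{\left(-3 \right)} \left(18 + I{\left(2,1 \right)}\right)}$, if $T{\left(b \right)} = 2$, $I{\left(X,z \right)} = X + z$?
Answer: $- \frac{441871}{25214} \approx -17.525$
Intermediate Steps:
$- \frac{1197}{-3602} - \frac{750}{T{\left(-3 \right)} \left(18 + I{\left(2,1 \right)}\right)} = - \frac{1197}{-3602} - \frac{750}{2 \left(18 + \left(2 + 1\right)\right)} = \left(-1197\right) \left(- \frac{1}{3602}\right) - \frac{750}{2 \left(18 + 3\right)} = \frac{1197}{3602} - \frac{750}{2 \cdot 21} = \frac{1197}{3602} - \frac{750}{42} = \frac{1197}{3602} - \frac{125}{7} = - \frac{441871}{25214}$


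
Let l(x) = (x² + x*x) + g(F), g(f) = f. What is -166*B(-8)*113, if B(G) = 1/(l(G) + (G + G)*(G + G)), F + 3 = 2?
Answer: -18758/383 ≈ -48.977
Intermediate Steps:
F = -1 (F = -3 + 2 = -1)
l(x) = -1 + 2*x² (l(x) = (x² + x*x) - 1 = (x² + x²) - 1 = 2*x² - 1 = -1 + 2*x²)
B(G) = 1/(-1 + 6*G²) (B(G) = 1/((-1 + 2*G²) + (G + G)*(G + G)) = 1/((-1 + 2*G²) + (2*G)*(2*G)) = 1/((-1 + 2*G²) + 4*G²) = 1/(-1 + 6*G²))
-166*B(-8)*113 = -166/(-1 + 6*(-8)²)*113 = -166/(-1 + 6*64)*113 = -166/(-1 + 384)*113 = -166/383*113 = -18758/383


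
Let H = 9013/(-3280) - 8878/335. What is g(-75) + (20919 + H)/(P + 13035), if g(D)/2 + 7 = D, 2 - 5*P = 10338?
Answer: -390695799791/2410283728 ≈ -162.10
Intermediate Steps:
P = -10336/5 (P = ⅖ - ⅕*10338 = ⅖ - 10338/5 = -10336/5 ≈ -2067.2)
g(D) = -14 + 2*D
H = -6427839/219760 (H = 9013*(-1/3280) - 8878*1/335 = -9013/3280 - 8878/335 = -6427839/219760 ≈ -29.249)
g(-75) + (20919 + H)/(P + 13035) = (-14 + 2*(-75)) + (20919 - 6427839/219760)/(-10336/5 + 13035) = (-14 - 150) + 4590731601/(219760*(54839/5)) = -164 + (4590731601/219760)*(5/54839) = -164 + 4590731601/2410283728 = -390695799791/2410283728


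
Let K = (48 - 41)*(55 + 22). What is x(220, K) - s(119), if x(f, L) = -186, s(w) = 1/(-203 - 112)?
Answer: -58589/315 ≈ -186.00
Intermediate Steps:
s(w) = -1/315 (s(w) = 1/(-315) = -1/315)
K = 539 (K = 7*77 = 539)
x(220, K) - s(119) = -186 - 1*(-1/315) = -186 + 1/315 = -58589/315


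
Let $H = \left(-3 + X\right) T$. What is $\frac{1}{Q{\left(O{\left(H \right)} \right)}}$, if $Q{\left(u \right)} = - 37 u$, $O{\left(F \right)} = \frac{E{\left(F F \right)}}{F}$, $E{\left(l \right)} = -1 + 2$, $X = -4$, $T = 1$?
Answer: $\frac{7}{37} \approx 0.18919$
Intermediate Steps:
$H = -7$ ($H = \left(-3 - 4\right) 1 = \left(-7\right) 1 = -7$)
$E{\left(l \right)} = 1$
$O{\left(F \right)} = \frac{1}{F}$ ($O{\left(F \right)} = 1 \frac{1}{F} = \frac{1}{F}$)
$\frac{1}{Q{\left(O{\left(H \right)} \right)}} = \frac{1}{\left(-37\right) \frac{1}{-7}} = \frac{1}{\left(-37\right) \left(- \frac{1}{7}\right)} = \frac{1}{\frac{37}{7}} = \frac{7}{37}$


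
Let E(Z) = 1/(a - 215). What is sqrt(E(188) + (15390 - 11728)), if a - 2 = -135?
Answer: 25*sqrt(177393)/174 ≈ 60.514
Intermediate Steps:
a = -133 (a = 2 - 135 = -133)
E(Z) = -1/348 (E(Z) = 1/(-133 - 215) = 1/(-348) = -1/348)
sqrt(E(188) + (15390 - 11728)) = sqrt(-1/348 + (15390 - 11728)) = sqrt(-1/348 + 3662) = sqrt(1274375/348) = 25*sqrt(177393)/174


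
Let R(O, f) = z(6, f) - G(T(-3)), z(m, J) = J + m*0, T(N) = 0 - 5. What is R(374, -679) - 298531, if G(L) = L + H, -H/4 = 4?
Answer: -299189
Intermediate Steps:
H = -16 (H = -4*4 = -16)
T(N) = -5
z(m, J) = J (z(m, J) = J + 0 = J)
G(L) = -16 + L (G(L) = L - 16 = -16 + L)
R(O, f) = 21 + f (R(O, f) = f - (-16 - 5) = f - 1*(-21) = f + 21 = 21 + f)
R(374, -679) - 298531 = (21 - 679) - 298531 = -658 - 298531 = -299189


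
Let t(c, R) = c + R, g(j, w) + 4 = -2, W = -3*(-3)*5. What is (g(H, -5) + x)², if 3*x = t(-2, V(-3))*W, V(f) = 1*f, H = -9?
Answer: 6561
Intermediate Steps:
W = 45 (W = 9*5 = 45)
g(j, w) = -6 (g(j, w) = -4 - 2 = -6)
V(f) = f
t(c, R) = R + c
x = -75 (x = ((-3 - 2)*45)/3 = (-5*45)/3 = (⅓)*(-225) = -75)
(g(H, -5) + x)² = (-6 - 75)² = (-81)² = 6561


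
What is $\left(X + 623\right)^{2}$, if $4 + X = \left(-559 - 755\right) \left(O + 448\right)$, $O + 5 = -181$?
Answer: $118094635201$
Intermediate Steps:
$O = -186$ ($O = -5 - 181 = -186$)
$X = -344272$ ($X = -4 + \left(-559 - 755\right) \left(-186 + 448\right) = -4 - 344268 = -344272$)
$\left(X + 623\right)^{2} = \left(-344272 + 623\right)^{2} = \left(-343649\right)^{2} = 118094635201$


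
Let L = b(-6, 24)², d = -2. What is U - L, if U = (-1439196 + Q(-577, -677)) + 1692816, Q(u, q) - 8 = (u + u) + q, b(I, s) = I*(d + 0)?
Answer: 251653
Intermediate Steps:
b(I, s) = -2*I (b(I, s) = I*(-2 + 0) = I*(-2) = -2*I)
Q(u, q) = 8 + q + 2*u (Q(u, q) = 8 + ((u + u) + q) = 8 + (2*u + q) = 8 + (q + 2*u) = 8 + q + 2*u)
U = 251797 (U = (-1439196 + (8 - 677 + 2*(-577))) + 1692816 = (-1439196 + (8 - 677 - 1154)) + 1692816 = (-1439196 - 1823) + 1692816 = -1441019 + 1692816 = 251797)
L = 144 (L = (-2*(-6))² = 12² = 144)
U - L = 251797 - 1*144 = 251797 - 144 = 251653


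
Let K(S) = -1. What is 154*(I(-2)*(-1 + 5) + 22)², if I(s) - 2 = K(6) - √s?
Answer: 99176 - 32032*I*√2 ≈ 99176.0 - 45300.0*I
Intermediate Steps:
I(s) = 1 - √s (I(s) = 2 + (-1 - √s) = 1 - √s)
154*(I(-2)*(-1 + 5) + 22)² = 154*((1 - √(-2))*(-1 + 5) + 22)² = 154*((1 - I*√2)*4 + 22)² = 154*((4 - 4*I*√2) + 22)² = 154*(26 - 4*I*√2)²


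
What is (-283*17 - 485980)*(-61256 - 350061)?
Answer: 201870681747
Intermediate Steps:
(-283*17 - 485980)*(-61256 - 350061) = (-4811 - 485980)*(-411317) = -490791*(-411317) = 201870681747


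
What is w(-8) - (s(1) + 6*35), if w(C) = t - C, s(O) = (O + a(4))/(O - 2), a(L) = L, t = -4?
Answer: -201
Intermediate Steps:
s(O) = (4 + O)/(-2 + O) (s(O) = (O + 4)/(O - 2) = (4 + O)/(-2 + O))
w(C) = -4 - C
w(-8) - (s(1) + 6*35) = (-4 - 1*(-8)) - ((4 + 1)/(-2 + 1) + 6*35) = (-4 + 8) - (5/(-1) + 210) = 4 - (-1*5 + 210) = 4 - (-5 + 210) = 4 - 1*205 = 4 - 205 = -201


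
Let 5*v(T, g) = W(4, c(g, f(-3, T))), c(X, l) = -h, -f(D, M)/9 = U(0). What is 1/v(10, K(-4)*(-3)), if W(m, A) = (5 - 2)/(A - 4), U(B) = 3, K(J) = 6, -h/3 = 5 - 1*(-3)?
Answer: 100/3 ≈ 33.333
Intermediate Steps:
h = -24 (h = -3*(5 - 1*(-3)) = -3*(5 + 3) = -3*8 = -24)
f(D, M) = -27 (f(D, M) = -9*3 = -27)
c(X, l) = 24 (c(X, l) = -1*(-24) = 24)
W(m, A) = 3/(-4 + A)
v(T, g) = 3/100 (v(T, g) = (3/(-4 + 24))/5 = (3/20)/5 = (3*(1/20))/5 = (⅕)*(3/20) = 3/100)
1/v(10, K(-4)*(-3)) = 1/(3/100) = 100/3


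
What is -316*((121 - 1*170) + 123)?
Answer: -23384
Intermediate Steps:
-316*((121 - 1*170) + 123) = -316*((121 - 170) + 123) = -316*(-49 + 123) = -316*74 = -23384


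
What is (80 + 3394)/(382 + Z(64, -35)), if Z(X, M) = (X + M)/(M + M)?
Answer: 243180/26711 ≈ 9.1041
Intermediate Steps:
Z(X, M) = (M + X)/(2*M) (Z(X, M) = (M + X)/((2*M)) = (M + X)*(1/(2*M)) = (M + X)/(2*M))
(80 + 3394)/(382 + Z(64, -35)) = (80 + 3394)/(382 + (½)*(-35 + 64)/(-35)) = 3474/(382 + (½)*(-1/35)*29) = 3474/(382 - 29/70) = 3474/(26711/70) = 3474*(70/26711) = 243180/26711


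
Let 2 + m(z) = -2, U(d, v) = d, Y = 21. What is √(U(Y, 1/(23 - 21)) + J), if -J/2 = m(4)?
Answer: √29 ≈ 5.3852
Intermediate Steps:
m(z) = -4 (m(z) = -2 - 2 = -4)
J = 8 (J = -2*(-4) = 8)
√(U(Y, 1/(23 - 21)) + J) = √(21 + 8) = √29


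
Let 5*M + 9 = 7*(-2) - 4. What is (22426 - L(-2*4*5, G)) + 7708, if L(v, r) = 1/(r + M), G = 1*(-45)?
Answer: 7593773/252 ≈ 30134.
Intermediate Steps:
G = -45
M = -27/5 (M = -9/5 + (7*(-2) - 4)/5 = -9/5 + (-14 - 4)/5 = -9/5 + (⅕)*(-18) = -9/5 - 18/5 = -27/5 ≈ -5.4000)
L(v, r) = 1/(-27/5 + r) (L(v, r) = 1/(r - 27/5) = 1/(-27/5 + r))
(22426 - L(-2*4*5, G)) + 7708 = (22426 - 5/(-27 + 5*(-45))) + 7708 = (22426 - 5/(-27 - 225)) + 7708 = (22426 - 5/(-252)) + 7708 = (22426 - 5*(-1)/252) + 7708 = (22426 - 1*(-5/252)) + 7708 = (22426 + 5/252) + 7708 = 5651357/252 + 7708 = 7593773/252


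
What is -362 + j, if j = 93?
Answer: -269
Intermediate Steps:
-362 + j = -362 + 93 = -269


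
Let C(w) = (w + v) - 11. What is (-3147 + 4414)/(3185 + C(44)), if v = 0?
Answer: 1267/3218 ≈ 0.39372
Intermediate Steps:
C(w) = -11 + w (C(w) = (w + 0) - 11 = w - 11 = -11 + w)
(-3147 + 4414)/(3185 + C(44)) = (-3147 + 4414)/(3185 + (-11 + 44)) = 1267/(3185 + 33) = 1267/3218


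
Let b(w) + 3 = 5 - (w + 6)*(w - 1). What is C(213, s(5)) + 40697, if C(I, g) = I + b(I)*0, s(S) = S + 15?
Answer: 40910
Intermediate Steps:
b(w) = 2 - (-1 + w)*(6 + w) (b(w) = -3 + (5 - (w + 6)*(w - 1)) = -3 + (5 - (6 + w)*(-1 + w)) = -3 + (5 - (-1 + w)*(6 + w)) = 2 - (-1 + w)*(6 + w))
s(S) = 15 + S
C(I, g) = I (C(I, g) = I + (8 - I² - 5*I)*0 = I + 0 = I)
C(213, s(5)) + 40697 = 213 + 40697 = 40910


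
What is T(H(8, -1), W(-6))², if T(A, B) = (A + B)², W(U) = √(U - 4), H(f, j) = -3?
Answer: (3 - I*√10)⁴ ≈ -359.0 + 37.947*I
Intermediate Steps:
W(U) = √(-4 + U)
T(H(8, -1), W(-6))² = ((-3 + √(-4 - 6))²)² = ((-3 + √(-10))²)² = ((-3 + I*√10)²)² = (-3 + I*√10)⁴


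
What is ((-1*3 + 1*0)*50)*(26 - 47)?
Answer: 3150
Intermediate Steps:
((-1*3 + 1*0)*50)*(26 - 47) = ((-3 + 0)*50)*(-21) = -3*50*(-21) = -150*(-21) = 3150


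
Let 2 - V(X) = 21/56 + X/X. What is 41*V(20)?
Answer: 205/8 ≈ 25.625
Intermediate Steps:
V(X) = 5/8 (V(X) = 2 - (21/56 + X/X) = 2 - (21*(1/56) + 1) = 2 - (3/8 + 1) = 2 - 1*11/8 = 2 - 11/8 = 5/8)
41*V(20) = 41*(5/8) = 205/8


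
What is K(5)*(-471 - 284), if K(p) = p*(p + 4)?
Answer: -33975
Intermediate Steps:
K(p) = p*(4 + p)
K(5)*(-471 - 284) = (5*(4 + 5))*(-471 - 284) = (5*9)*(-755) = 45*(-755) = -33975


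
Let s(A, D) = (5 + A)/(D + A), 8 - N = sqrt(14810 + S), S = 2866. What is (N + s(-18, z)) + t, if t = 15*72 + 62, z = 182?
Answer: 188587/164 - 6*sqrt(491) ≈ 1017.0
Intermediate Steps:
N = 8 - 6*sqrt(491) (N = 8 - sqrt(14810 + 2866) = 8 - sqrt(17676) = 8 - 6*sqrt(491) ≈ -124.95)
s(A, D) = (5 + A)/(A + D)
t = 1142 (t = 1080 + 62 = 1142)
(N + s(-18, z)) + t = ((8 - 6*sqrt(491)) + (5 - 18)/(-18 + 182)) + 1142 = ((8 - 6*sqrt(491)) - 13/164) + 1142 = (1299/164 - 6*sqrt(491)) + 1142 = 188587/164 - 6*sqrt(491)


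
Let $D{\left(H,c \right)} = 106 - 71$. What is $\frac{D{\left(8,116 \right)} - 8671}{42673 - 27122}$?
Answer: $- \frac{8636}{15551} \approx -0.55533$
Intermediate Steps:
$D{\left(H,c \right)} = 35$ ($D{\left(H,c \right)} = 106 - 71 = 35$)
$\frac{D{\left(8,116 \right)} - 8671}{42673 - 27122} = \frac{35 - 8671}{42673 - 27122} = - \frac{8636}{15551}$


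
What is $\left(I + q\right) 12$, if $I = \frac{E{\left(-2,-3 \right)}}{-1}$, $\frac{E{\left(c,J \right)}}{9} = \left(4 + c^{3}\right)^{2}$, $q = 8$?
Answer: $-1632$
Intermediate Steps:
$E{\left(c,J \right)} = 9 \left(4 + c^{3}\right)^{2}$
$I = -144$ ($I = \frac{9 \left(4 + \left(-2\right)^{3}\right)^{2}}{-1} = 9 \left(4 - 8\right)^{2} \left(-1\right) = 9 \left(-4\right)^{2} \left(-1\right) = 9 \cdot 16 \left(-1\right) = 144 \left(-1\right) = -144$)
$\left(I + q\right) 12 = \left(-144 + 8\right) 12 = \left(-136\right) 12 = -1632$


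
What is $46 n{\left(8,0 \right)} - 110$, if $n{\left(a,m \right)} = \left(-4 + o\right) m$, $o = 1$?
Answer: $-110$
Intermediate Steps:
$n{\left(a,m \right)} = - 3 m$ ($n{\left(a,m \right)} = \left(-4 + 1\right) m = - 3 m$)
$46 n{\left(8,0 \right)} - 110 = 46 \left(\left(-3\right) 0\right) - 110 = 46 \cdot 0 - 110 = 0 - 110 = -110$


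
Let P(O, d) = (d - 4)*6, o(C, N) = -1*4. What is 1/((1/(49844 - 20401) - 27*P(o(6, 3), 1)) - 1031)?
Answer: -29443/16046434 ≈ -0.0018349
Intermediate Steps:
o(C, N) = -4
P(O, d) = -24 + 6*d (P(O, d) = (-4 + d)*6 = -24 + 6*d)
1/((1/(49844 - 20401) - 27*P(o(6, 3), 1)) - 1031) = 1/((1/(49844 - 20401) - 27*(-24 + 6*1)) - 1031) = 1/((1/29443 - 27*(-24 + 6)) - 1031) = 1/((1/29443 - 27*(-18)) - 1031) = 1/((1/29443 + 486) - 1031) = 1/(14309299/29443 - 1031) = 1/(-16046434/29443) = -29443/16046434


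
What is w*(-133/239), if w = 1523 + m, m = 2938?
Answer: -593313/239 ≈ -2482.5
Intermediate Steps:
w = 4461 (w = 1523 + 2938 = 4461)
w*(-133/239) = 4461*(-133/239) = -593313/239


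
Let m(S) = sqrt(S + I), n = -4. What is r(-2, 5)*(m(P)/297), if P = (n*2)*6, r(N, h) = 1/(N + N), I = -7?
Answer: -I*sqrt(55)/1188 ≈ -0.0062426*I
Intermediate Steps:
r(N, h) = 1/(2*N)
P = -48 (P = -4*2*6 = -8*6 = -48)
m(S) = sqrt(-7 + S) (m(S) = sqrt(S - 7) = sqrt(-7 + S))
r(-2, 5)*(m(P)/297) = ((1/2)/(-2))*(sqrt(-7 - 48)/297) = ((1/2)*(-1/2))*(sqrt(-55)*(1/297)) = -I*sqrt(55)/(4*297) = -I*sqrt(55)/1188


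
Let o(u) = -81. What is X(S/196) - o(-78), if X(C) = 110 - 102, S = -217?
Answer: 89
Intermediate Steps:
X(C) = 8
X(S/196) - o(-78) = 8 - 1*(-81) = 8 + 81 = 89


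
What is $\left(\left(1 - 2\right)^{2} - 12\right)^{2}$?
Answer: $121$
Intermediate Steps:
$\left(\left(1 - 2\right)^{2} - 12\right)^{2} = \left(\left(-1\right)^{2} - 12\right)^{2} = \left(1 - 12\right)^{2} = \left(-11\right)^{2} = 121$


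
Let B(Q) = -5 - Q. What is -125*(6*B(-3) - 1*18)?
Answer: 3750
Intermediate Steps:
-125*(6*B(-3) - 1*18) = -125*(6*(-5 - 1*(-3)) - 1*18) = -125*(6*(-5 + 3) - 18) = -125*(6*(-2) - 18) = -125*(-12 - 18) = -125*(-30) = 3750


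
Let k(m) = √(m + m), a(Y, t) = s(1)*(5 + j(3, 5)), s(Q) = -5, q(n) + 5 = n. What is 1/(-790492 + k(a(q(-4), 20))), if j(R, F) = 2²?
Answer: -395246/312438801077 - 3*I*√10/624877602154 ≈ -1.265e-6 - 1.5182e-11*I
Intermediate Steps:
q(n) = -5 + n
j(R, F) = 4
a(Y, t) = -45 (a(Y, t) = -5*(5 + 4) = -5*9 = -45)
k(m) = √2*√m (k(m) = √(2*m) = √2*√m)
1/(-790492 + k(a(q(-4), 20))) = 1/(-790492 + √2*√(-45)) = 1/(-790492 + √2*(3*I*√5)) = 1/(-790492 + 3*I*√10)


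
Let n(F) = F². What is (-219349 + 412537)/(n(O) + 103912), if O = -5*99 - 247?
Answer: 48297/163619 ≈ 0.29518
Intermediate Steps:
O = -742 (O = -495 - 247 = -742)
(-219349 + 412537)/(n(O) + 103912) = (-219349 + 412537)/((-742)² + 103912) = 193188/(550564 + 103912) = 193188/654476 = 193188*(1/654476) = 48297/163619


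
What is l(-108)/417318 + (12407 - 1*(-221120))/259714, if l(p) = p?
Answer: 2319689797/2580555406 ≈ 0.89891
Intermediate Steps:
l(-108)/417318 + (12407 - 1*(-221120))/259714 = -108/417318 + (12407 - 1*(-221120))/259714 = -108*1/417318 + (12407 + 221120)*(1/259714) = -18/69553 + 233527*(1/259714) = -18/69553 + 33361/37102 = 2319689797/2580555406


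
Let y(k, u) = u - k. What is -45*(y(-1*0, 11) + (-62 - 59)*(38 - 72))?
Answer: -185625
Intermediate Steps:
-45*(y(-1*0, 11) + (-62 - 59)*(38 - 72)) = -45*((11 - (-1)*0) + (-62 - 59)*(38 - 72)) = -45*((11 - 1*0) - 121*(-34)) = -45*((11 + 0) + 4114) = -45*(11 + 4114) = -45*4125 = -185625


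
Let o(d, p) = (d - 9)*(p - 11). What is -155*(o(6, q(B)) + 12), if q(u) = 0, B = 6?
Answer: -6975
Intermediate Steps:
o(d, p) = (-11 + p)*(-9 + d) (o(d, p) = (-9 + d)*(-11 + p) = (-11 + p)*(-9 + d))
-155*(o(6, q(B)) + 12) = -155*((99 - 11*6 - 9*0 + 6*0) + 12) = -155*((99 - 66 + 0 + 0) + 12) = -155*(33 + 12) = -155*45 = -6975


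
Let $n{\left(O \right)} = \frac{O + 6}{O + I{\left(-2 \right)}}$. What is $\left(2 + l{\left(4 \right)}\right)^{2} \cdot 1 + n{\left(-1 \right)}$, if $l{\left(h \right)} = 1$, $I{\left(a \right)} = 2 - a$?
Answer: $\frac{32}{3} \approx 10.667$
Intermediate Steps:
$n{\left(O \right)} = \frac{6 + O}{4 + O}$ ($n{\left(O \right)} = \frac{O + 6}{O + \left(2 - -2\right)} = \frac{6 + O}{O + \left(2 + 2\right)} = \frac{6 + O}{O + 4} = \frac{6 + O}{4 + O}$)
$\left(2 + l{\left(4 \right)}\right)^{2} \cdot 1 + n{\left(-1 \right)} = \left(2 + 1\right)^{2} \cdot 1 + \frac{6 - 1}{4 - 1} = 3^{2} \cdot 1 + \frac{1}{3} \cdot 5 = 9 \cdot 1 + \frac{1}{3} \cdot 5 = 9 + \frac{5}{3} = \frac{32}{3}$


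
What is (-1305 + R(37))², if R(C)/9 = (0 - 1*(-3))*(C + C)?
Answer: 480249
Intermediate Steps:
R(C) = 54*C (R(C) = 9*((0 - 1*(-3))*(C + C)) = 9*((0 + 3)*(2*C)) = 9*(3*(2*C)) = 9*(6*C) = 54*C)
(-1305 + R(37))² = (-1305 + 54*37)² = (-1305 + 1998)² = 693² = 480249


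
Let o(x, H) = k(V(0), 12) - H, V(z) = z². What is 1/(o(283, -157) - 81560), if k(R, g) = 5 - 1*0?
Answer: -1/81398 ≈ -1.2285e-5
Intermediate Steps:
k(R, g) = 5 (k(R, g) = 5 + 0 = 5)
o(x, H) = 5 - H
1/(o(283, -157) - 81560) = 1/((5 - 1*(-157)) - 81560) = 1/((5 + 157) - 81560) = 1/(162 - 81560) = 1/(-81398) = -1/81398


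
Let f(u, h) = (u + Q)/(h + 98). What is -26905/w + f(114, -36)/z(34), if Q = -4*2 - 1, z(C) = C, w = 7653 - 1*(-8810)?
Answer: -54987125/34704004 ≈ -1.5845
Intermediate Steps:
w = 16463 (w = 7653 + 8810 = 16463)
Q = -9 (Q = -8 - 1 = -9)
f(u, h) = (-9 + u)/(98 + h) (f(u, h) = (u - 9)/(h + 98) = (-9 + u)/(98 + h))
-26905/w + f(114, -36)/z(34) = -26905/16463 + ((-9 + 114)/(98 - 36))/34 = -26905*1/16463 + (105/62)*(1/34) = -26905/16463 + ((1/62)*105)*(1/34) = -26905/16463 + (105/62)*(1/34) = -26905/16463 + 105/2108 = -54987125/34704004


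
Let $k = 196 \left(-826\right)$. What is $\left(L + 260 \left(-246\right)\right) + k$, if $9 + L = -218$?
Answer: $-226083$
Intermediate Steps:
$L = -227$ ($L = -9 - 218 = -227$)
$k = -161896$
$\left(L + 260 \left(-246\right)\right) + k = \left(-227 + 260 \left(-246\right)\right) - 161896 = \left(-227 - 63960\right) - 161896 = -64187 - 161896 = -226083$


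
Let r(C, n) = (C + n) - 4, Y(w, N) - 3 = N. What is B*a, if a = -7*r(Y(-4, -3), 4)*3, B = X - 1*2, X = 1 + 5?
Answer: 0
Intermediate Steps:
Y(w, N) = 3 + N
r(C, n) = -4 + C + n
X = 6
B = 4 (B = 6 - 1*2 = 6 - 2 = 4)
a = 0 (a = -7*(-4 + (3 - 3) + 4)*3 = -7*(-4 + 0 + 4)*3 = -7*0*3 = 0*3 = 0)
B*a = 4*0 = 0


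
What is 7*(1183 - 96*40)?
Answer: -18599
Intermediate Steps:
7*(1183 - 96*40) = 7*(1183 - 1*3840) = 7*(1183 - 3840) = 7*(-2657) = -18599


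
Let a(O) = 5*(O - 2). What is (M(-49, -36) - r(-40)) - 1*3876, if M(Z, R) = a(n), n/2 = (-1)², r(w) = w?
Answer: -3836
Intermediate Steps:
n = 2 (n = 2*(-1)² = 2*1 = 2)
a(O) = -10 + 5*O (a(O) = 5*(-2 + O) = -10 + 5*O)
M(Z, R) = 0 (M(Z, R) = -10 + 5*2 = -10 + 10 = 0)
(M(-49, -36) - r(-40)) - 1*3876 = (0 - 1*(-40)) - 1*3876 = (0 + 40) - 3876 = 40 - 3876 = -3836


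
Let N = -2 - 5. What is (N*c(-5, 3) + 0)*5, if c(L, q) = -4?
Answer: 140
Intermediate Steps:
N = -7
(N*c(-5, 3) + 0)*5 = (-7*(-4) + 0)*5 = (28 + 0)*5 = 28*5 = 140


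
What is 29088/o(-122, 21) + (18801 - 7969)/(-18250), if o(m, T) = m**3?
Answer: -1262507596/2071201625 ≈ -0.60955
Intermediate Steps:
29088/o(-122, 21) + (18801 - 7969)/(-18250) = 29088/((-122)**3) + (18801 - 7969)/(-18250) = 29088/(-1815848) + 10832*(-1/18250) = 29088*(-1/1815848) - 5416/9125 = -3636/226981 - 5416/9125 = -1262507596/2071201625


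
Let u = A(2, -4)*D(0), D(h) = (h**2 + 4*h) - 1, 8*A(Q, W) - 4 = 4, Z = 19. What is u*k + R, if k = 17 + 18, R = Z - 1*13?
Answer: -29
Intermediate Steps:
R = 6 (R = 19 - 1*13 = 19 - 13 = 6)
A(Q, W) = 1 (A(Q, W) = 1/2 + (1/8)*4 = 1/2 + 1/2 = 1)
D(h) = -1 + h**2 + 4*h
k = 35
u = -1 (u = 1*(-1 + 0**2 + 4*0) = 1*(-1 + 0 + 0) = 1*(-1) = -1)
u*k + R = -1*35 + 6 = -35 + 6 = -29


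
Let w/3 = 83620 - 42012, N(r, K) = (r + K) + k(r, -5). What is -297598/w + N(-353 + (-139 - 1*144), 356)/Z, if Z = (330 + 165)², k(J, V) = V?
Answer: -115800833/48547620 ≈ -2.3853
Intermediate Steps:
N(r, K) = -5 + K + r (N(r, K) = (r + K) - 5 = (K + r) - 5 = -5 + K + r)
Z = 245025 (Z = 495² = 245025)
w = 124824 (w = 3*(83620 - 42012) = 3*41608 = 124824)
-297598/w + N(-353 + (-139 - 1*144), 356)/Z = -297598/124824 + (-5 + 356 + (-353 + (-139 - 1*144)))/245025 = -297598*1/124824 + (-5 + 356 + (-353 + (-139 - 144)))*(1/245025) = -21257/8916 + (-5 + 356 + (-353 - 283))*(1/245025) = -21257/8916 + (-5 + 356 - 636)*(1/245025) = -21257/8916 - 285*1/245025 = -21257/8916 - 19/16335 = -115800833/48547620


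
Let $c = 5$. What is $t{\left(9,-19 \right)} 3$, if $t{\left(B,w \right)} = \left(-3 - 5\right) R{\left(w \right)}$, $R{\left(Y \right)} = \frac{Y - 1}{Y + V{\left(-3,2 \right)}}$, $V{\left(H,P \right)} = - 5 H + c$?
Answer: $480$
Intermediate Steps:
$V{\left(H,P \right)} = 5 - 5 H$ ($V{\left(H,P \right)} = - 5 H + 5 = 5 - 5 H$)
$R{\left(Y \right)} = \frac{-1 + Y}{20 + Y}$ ($R{\left(Y \right)} = \frac{Y - 1}{Y + \left(5 - -15\right)} = \frac{-1 + Y}{Y + \left(5 + 15\right)} = \frac{-1 + Y}{Y + 20} = \frac{-1 + Y}{20 + Y}$)
$t{\left(B,w \right)} = - \frac{8 \left(-1 + w\right)}{20 + w}$ ($t{\left(B,w \right)} = \left(-3 - 5\right) \frac{-1 + w}{20 + w} = - 8 \frac{-1 + w}{20 + w} = - \frac{8 \left(-1 + w\right)}{20 + w}$)
$t{\left(9,-19 \right)} 3 = \frac{8 \left(1 - -19\right)}{20 - 19} \cdot 3 = \frac{8 \left(1 + 19\right)}{1} \cdot 3 = 8 \cdot 1 \cdot 20 \cdot 3 = 160 \cdot 3 = 480$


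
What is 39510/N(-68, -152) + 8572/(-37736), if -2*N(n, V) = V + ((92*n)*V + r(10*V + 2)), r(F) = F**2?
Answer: -214475547/853012846 ≈ -0.25143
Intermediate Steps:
N(n, V) = -V/2 - (2 + 10*V)**2/2 - 46*V*n (N(n, V) = -(V + ((92*n)*V + (10*V + 2)**2))/2 = -(V + (92*V*n + (2 + 10*V)**2))/2 = -(V + ((2 + 10*V)**2 + 92*V*n))/2 = -(V + (2 + 10*V)**2 + 92*V*n)/2 = -V/2 - (2 + 10*V)**2/2 - 46*V*n)
39510/N(-68, -152) + 8572/(-37736) = 39510/(-2*(1 + 5*(-152))**2 - 1/2*(-152) - 46*(-152)*(-68)) + 8572/(-37736) = 39510/(-2*(1 - 760)**2 + 76 - 475456) + 8572*(-1/37736) = 39510/(-2*(-759)**2 + 76 - 475456) - 2143/9434 = 39510/(-2*576081 + 76 - 475456) - 2143/9434 = 39510/(-1152162 + 76 - 475456) - 2143/9434 = 39510/(-1627542) - 2143/9434 = 39510*(-1/1627542) - 2143/9434 = -2195/90419 - 2143/9434 = -214475547/853012846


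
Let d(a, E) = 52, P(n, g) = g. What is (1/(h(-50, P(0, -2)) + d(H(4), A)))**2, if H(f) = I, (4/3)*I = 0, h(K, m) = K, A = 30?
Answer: 1/4 ≈ 0.25000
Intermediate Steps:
I = 0 (I = (3/4)*0 = 0)
H(f) = 0
(1/(h(-50, P(0, -2)) + d(H(4), A)))**2 = (1/(-50 + 52))**2 = (1/2)**2 = 1/4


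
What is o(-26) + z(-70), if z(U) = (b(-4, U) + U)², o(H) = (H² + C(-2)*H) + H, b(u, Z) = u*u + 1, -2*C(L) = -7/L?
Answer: 7009/2 ≈ 3504.5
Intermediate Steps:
C(L) = 7/(2*L) (C(L) = -(-7)/(2*L) = 7/(2*L))
b(u, Z) = 1 + u² (b(u, Z) = u² + 1 = 1 + u²)
o(H) = H² - 3*H/4 (o(H) = (H² + ((7/2)/(-2))*H) + H = (H² + ((7/2)*(-½))*H) + H = (H² - 7*H/4) + H = H² - 3*H/4)
z(U) = (17 + U)² (z(U) = ((1 + (-4)²) + U)² = ((1 + 16) + U)² = (17 + U)²)
o(-26) + z(-70) = (¼)*(-26)*(-3 + 4*(-26)) + (17 - 70)² = (¼)*(-26)*(-3 - 104) + (-53)² = (¼)*(-26)*(-107) + 2809 = 1391/2 + 2809 = 7009/2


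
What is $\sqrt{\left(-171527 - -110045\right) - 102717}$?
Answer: $7 i \sqrt{3351} \approx 405.21 i$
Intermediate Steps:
$\sqrt{\left(-171527 - -110045\right) - 102717} = \sqrt{\left(-171527 + 110045\right) - 102717} = \sqrt{-61482 - 102717} = \sqrt{-164199} = 7 i \sqrt{3351}$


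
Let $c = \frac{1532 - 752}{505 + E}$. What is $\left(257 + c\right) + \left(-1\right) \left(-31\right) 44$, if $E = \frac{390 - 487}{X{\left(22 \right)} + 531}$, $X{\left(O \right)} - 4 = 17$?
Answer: $\frac{452143283}{278663} \approx 1622.5$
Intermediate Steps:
$X{\left(O \right)} = 21$ ($X{\left(O \right)} = 4 + 17 = 21$)
$E = - \frac{97}{552}$ ($E = \frac{390 - 487}{21 + 531} = - \frac{97}{552} \approx -0.17572$)
$c = \frac{430560}{278663}$ ($c = \frac{1532 - 752}{505 - \frac{97}{552}} = \frac{780}{\frac{278663}{552}} = 780 \cdot \frac{552}{278663} = \frac{430560}{278663} \approx 1.5451$)
$\left(257 + c\right) + \left(-1\right) \left(-31\right) 44 = \left(257 + \frac{430560}{278663}\right) + \left(-1\right) \left(-31\right) 44 = \frac{72046951}{278663} + 31 \cdot 44 = \frac{72046951}{278663} + 1364 = \frac{452143283}{278663}$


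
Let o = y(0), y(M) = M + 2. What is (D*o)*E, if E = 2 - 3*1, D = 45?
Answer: -90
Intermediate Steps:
y(M) = 2 + M
o = 2 (o = 2 + 0 = 2)
E = -1 (E = 2 - 3 = -1)
(D*o)*E = (45*2)*(-1) = 90*(-1) = -90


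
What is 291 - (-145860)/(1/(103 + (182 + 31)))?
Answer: 46092051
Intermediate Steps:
291 - (-145860)/(1/(103 + (182 + 31))) = 291 - (-145860)/(1/(103 + 213)) = 291 - (-145860)/(1/316) = 291 - (-145860)/1/316 = 291 - (-145860)*316 = 291 - 390*(-118184) = 291 + 46091760 = 46092051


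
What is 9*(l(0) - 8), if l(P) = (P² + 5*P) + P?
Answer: -72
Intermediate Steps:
l(P) = P² + 6*P
9*(l(0) - 8) = 9*(0*(6 + 0) - 8) = 9*(0*6 - 8) = 9*(0 - 8) = 9*(-8) = -72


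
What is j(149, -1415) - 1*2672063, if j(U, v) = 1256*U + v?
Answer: -2486334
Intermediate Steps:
j(U, v) = v + 1256*U
j(149, -1415) - 1*2672063 = (-1415 + 1256*149) - 1*2672063 = (-1415 + 187144) - 2672063 = 185729 - 2672063 = -2486334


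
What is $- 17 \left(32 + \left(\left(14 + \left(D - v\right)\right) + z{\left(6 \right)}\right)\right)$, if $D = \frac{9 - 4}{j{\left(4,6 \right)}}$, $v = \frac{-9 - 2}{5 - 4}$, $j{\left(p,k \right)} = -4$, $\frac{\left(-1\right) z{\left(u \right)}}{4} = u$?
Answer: $- \frac{2159}{4} \approx -539.75$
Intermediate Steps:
$z{\left(u \right)} = - 4 u$
$v = -11$ ($v = - \frac{11}{1} = \left(-11\right) 1 = -11$)
$D = - \frac{5}{4}$ ($D = \frac{9 - 4}{-4} = 5 \left(- \frac{1}{4}\right) = - \frac{5}{4} \approx -1.25$)
$- 17 \left(32 + \left(\left(14 + \left(D - v\right)\right) + z{\left(6 \right)}\right)\right) = - 17 \left(32 + \left(\left(14 - - \frac{39}{4}\right) - 24\right)\right) = - 17 \left(32 + \left(\left(14 + \left(- \frac{5}{4} + 11\right)\right) - 24\right)\right) = - 17 \left(32 + \left(\left(14 + \frac{39}{4}\right) - 24\right)\right) = - 17 \left(32 + \left(\frac{95}{4} - 24\right)\right) = - 17 \left(32 - \frac{1}{4}\right) = \left(-17\right) \frac{127}{4} = - \frac{2159}{4}$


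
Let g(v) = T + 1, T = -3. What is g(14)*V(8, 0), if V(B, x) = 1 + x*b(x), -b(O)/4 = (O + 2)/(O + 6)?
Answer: -2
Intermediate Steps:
b(O) = -4*(2 + O)/(6 + O) (b(O) = -4*(O + 2)/(O + 6) = -4*(2 + O)/(6 + O))
V(B, x) = 1 + 4*x*(-2 - x)/(6 + x) (V(B, x) = 1 + x*(4*(-2 - x)/(6 + x)) = 1 + 4*x*(-2 - x)/(6 + x))
g(v) = -2 (g(v) = -3 + 1 = -2)
g(14)*V(8, 0) = -2*(6 + 0 - 4*0*(2 + 0))/(6 + 0) = -2*(6 + 0 - 4*0*2)/6 = -(6 + 0 + 0)/3 = -6/3 = -2*1 = -2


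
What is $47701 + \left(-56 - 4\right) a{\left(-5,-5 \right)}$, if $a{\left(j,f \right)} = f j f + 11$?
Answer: $54541$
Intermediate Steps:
$a{\left(j,f \right)} = 11 + j f^{2}$ ($a{\left(j,f \right)} = j f^{2} + 11 = 11 + j f^{2}$)
$47701 + \left(-56 - 4\right) a{\left(-5,-5 \right)} = 47701 + \left(-56 - 4\right) \left(11 - 5 \left(-5\right)^{2}\right) = 47701 - 60 \left(11 - 125\right) = 47701 - -6840 = 47701 + 6840 = 54541$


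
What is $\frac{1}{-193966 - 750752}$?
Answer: $- \frac{1}{944718} \approx -1.0585 \cdot 10^{-6}$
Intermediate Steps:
$\frac{1}{-193966 - 750752} = \frac{1}{-944718} = - \frac{1}{944718}$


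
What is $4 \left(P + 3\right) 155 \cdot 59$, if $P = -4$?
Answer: $-36580$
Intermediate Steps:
$4 \left(P + 3\right) 155 \cdot 59 = 4 \left(-4 + 3\right) 155 \cdot 59 = 4 \left(-1\right) 155 \cdot 59 = \left(-4\right) 155 \cdot 59 = \left(-620\right) 59 = -36580$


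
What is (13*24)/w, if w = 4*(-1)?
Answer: -78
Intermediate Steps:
w = -4
(13*24)/w = (13*24)/(-4) = 312*(-¼) = -78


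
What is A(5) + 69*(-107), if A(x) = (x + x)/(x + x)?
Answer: -7382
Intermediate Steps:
A(x) = 1 (A(x) = (2*x)/((2*x)) = (2*x)*(1/(2*x)) = 1)
A(5) + 69*(-107) = 1 + 69*(-107) = 1 - 7383 = -7382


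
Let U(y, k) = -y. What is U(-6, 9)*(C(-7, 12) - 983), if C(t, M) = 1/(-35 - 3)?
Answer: -112065/19 ≈ -5898.2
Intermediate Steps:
C(t, M) = -1/38 (C(t, M) = 1/(-38) = -1/38)
U(-6, 9)*(C(-7, 12) - 983) = (-1*(-6))*(-1/38 - 983) = 6*(-37355/38) = -112065/19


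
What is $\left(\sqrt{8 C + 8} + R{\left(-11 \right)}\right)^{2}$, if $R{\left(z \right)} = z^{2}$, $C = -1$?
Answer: $14641$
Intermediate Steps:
$\left(\sqrt{8 C + 8} + R{\left(-11 \right)}\right)^{2} = \left(\sqrt{8 \left(-1\right) + 8} + \left(-11\right)^{2}\right)^{2} = \left(\sqrt{-8 + 8} + 121\right)^{2} = \left(\sqrt{0} + 121\right)^{2} = \left(0 + 121\right)^{2} = 121^{2} = 14641$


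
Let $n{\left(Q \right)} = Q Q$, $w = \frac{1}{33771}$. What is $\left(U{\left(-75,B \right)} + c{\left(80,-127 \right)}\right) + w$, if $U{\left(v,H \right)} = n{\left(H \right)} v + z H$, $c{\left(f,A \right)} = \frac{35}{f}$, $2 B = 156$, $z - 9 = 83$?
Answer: $- \frac{242677629251}{540336} \approx -4.4912 \cdot 10^{5}$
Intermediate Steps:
$z = 92$ ($z = 9 + 83 = 92$)
$B = 78$ ($B = \frac{1}{2} \cdot 156 = 78$)
$w = \frac{1}{33771} \approx 2.9611 \cdot 10^{-5}$
$n{\left(Q \right)} = Q^{2}$
$U{\left(v,H \right)} = 92 H + v H^{2}$ ($U{\left(v,H \right)} = H^{2} v + 92 H = v H^{2} + 92 H = 92 H + v H^{2}$)
$\left(U{\left(-75,B \right)} + c{\left(80,-127 \right)}\right) + w = \left(78 \left(92 + 78 \left(-75\right)\right) + \frac{35}{80}\right) + \frac{1}{33771} = \left(78 \left(92 - 5850\right) + 35 \cdot \frac{1}{80}\right) + \frac{1}{33771} = \left(78 \left(-5758\right) + \frac{7}{16}\right) + \frac{1}{33771} = \left(-449124 + \frac{7}{16}\right) + \frac{1}{33771} = - \frac{7185977}{16} + \frac{1}{33771} = - \frac{242677629251}{540336}$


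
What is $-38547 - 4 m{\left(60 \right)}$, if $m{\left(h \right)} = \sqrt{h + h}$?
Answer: $-38547 - 8 \sqrt{30} \approx -38591.0$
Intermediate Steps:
$m{\left(h \right)} = \sqrt{2} \sqrt{h}$ ($m{\left(h \right)} = \sqrt{2 h} = \sqrt{2} \sqrt{h}$)
$-38547 - 4 m{\left(60 \right)} = -38547 - 4 \sqrt{2} \sqrt{60} = -38547 - 4 \sqrt{2} \cdot 2 \sqrt{15} = -38547 - 4 \cdot 2 \sqrt{30} = -38547 - 8 \sqrt{30}$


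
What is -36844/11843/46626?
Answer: -18422/276095859 ≈ -6.6723e-5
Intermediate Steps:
-36844/11843/46626 = -36844*1/11843*(1/46626) = -36844/11843*1/46626 = -18422/276095859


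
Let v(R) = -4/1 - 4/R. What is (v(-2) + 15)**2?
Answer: 169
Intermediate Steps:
v(R) = -4 - 4/R (v(R) = -4*1 - 4/R = -4 - 4/R)
(v(-2) + 15)**2 = ((-4 - 4/(-2)) + 15)**2 = ((-4 - 4*(-1/2)) + 15)**2 = ((-4 + 2) + 15)**2 = (-2 + 15)**2 = 13**2 = 169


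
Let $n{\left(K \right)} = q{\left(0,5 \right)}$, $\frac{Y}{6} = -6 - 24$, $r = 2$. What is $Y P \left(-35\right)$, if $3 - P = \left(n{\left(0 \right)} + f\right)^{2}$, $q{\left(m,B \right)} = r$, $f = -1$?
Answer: $12600$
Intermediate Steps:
$Y = -180$ ($Y = 6 \left(-6 - 24\right) = 6 \left(-30\right) = -180$)
$q{\left(m,B \right)} = 2$
$n{\left(K \right)} = 2$
$P = 2$ ($P = 3 - \left(2 - 1\right)^{2} = 3 - 1^{2} = 3 - 1 = 2$)
$Y P \left(-35\right) = \left(-180\right) 2 \left(-35\right) = \left(-360\right) \left(-35\right) = 12600$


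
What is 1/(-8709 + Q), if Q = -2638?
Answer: -1/11347 ≈ -8.8129e-5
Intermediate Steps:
1/(-8709 + Q) = 1/(-8709 - 2638) = 1/(-11347) = -1/11347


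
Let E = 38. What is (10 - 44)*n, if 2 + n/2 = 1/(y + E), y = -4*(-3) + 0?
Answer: 3366/25 ≈ 134.64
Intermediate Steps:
y = 12 (y = 12 + 0 = 12)
n = -99/25 (n = -4 + 2/(12 + 38) = -4 + 2/50 = -4 + 2*(1/50) = -4 + 1/25 = -99/25 ≈ -3.9600)
(10 - 44)*n = (10 - 44)*(-99/25) = -34*(-99/25) = 3366/25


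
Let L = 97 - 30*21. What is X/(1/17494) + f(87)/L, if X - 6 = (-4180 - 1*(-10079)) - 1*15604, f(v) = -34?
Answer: -90436405064/533 ≈ -1.6967e+8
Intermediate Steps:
L = -533 (L = 97 - 630 = -533)
X = -9699 (X = 6 + ((-4180 - 1*(-10079)) - 1*15604) = 6 + ((-4180 + 10079) - 15604) = 6 + (5899 - 15604) = 6 - 9705 = -9699)
X/(1/17494) + f(87)/L = -9699/(1/17494) - 34/(-533) = -9699/1/17494 - 34*(-1/533) = -9699*17494 + 34/533 = -169674306 + 34/533 = -90436405064/533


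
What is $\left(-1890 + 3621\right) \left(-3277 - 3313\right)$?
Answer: $-11407290$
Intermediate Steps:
$\left(-1890 + 3621\right) \left(-3277 - 3313\right) = 1731 \left(-6590\right) = -11407290$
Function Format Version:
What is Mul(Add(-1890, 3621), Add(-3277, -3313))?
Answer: -11407290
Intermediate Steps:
Mul(Add(-1890, 3621), Add(-3277, -3313)) = Mul(1731, -6590) = -11407290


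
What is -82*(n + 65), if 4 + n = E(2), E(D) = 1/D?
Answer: -5043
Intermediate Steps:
E(D) = 1/D
n = -7/2 (n = -4 + 1/2 = -4 + ½ = -7/2 ≈ -3.5000)
-82*(n + 65) = -82*(-7/2 + 65) = -82*123/2 = -5043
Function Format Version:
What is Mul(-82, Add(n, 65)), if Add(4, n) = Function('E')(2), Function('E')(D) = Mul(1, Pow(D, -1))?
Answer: -5043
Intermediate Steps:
Function('E')(D) = Pow(D, -1)
n = Rational(-7, 2) (n = Add(-4, Pow(2, -1)) = Add(-4, Rational(1, 2)) = Rational(-7, 2) ≈ -3.5000)
Mul(-82, Add(n, 65)) = Mul(-82, Add(Rational(-7, 2), 65)) = Mul(-82, Rational(123, 2)) = -5043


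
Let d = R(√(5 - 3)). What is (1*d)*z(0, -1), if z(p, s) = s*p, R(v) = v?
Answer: 0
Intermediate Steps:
d = √2 (d = √(5 - 3) = √2 ≈ 1.4142)
z(p, s) = p*s
(1*d)*z(0, -1) = (1*√2)*(0*(-1)) = √2*0 = 0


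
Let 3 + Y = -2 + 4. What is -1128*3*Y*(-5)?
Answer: -16920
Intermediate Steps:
Y = -1 (Y = -3 + (-2 + 4) = -3 + 2 = -1)
-1128*3*Y*(-5) = -1128*3*(-1)*(-5) = -(-3384)*(-5) = -1128*15 = -16920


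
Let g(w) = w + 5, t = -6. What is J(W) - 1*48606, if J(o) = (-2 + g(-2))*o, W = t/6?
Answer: -48607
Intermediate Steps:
g(w) = 5 + w
W = -1 (W = -6/6 = (⅙)*(-6) = -1)
J(o) = o (J(o) = (-2 + (5 - 2))*o = (-2 + 3)*o = 1*o = o)
J(W) - 1*48606 = -1 - 1*48606 = -1 - 48606 = -48607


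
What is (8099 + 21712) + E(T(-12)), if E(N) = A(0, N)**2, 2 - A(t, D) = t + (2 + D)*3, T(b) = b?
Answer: 30835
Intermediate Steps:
A(t, D) = -4 - t - 3*D (A(t, D) = 2 - (t + (2 + D)*3) = 2 - (t + (6 + 3*D)) = 2 - (6 + t + 3*D) = 2 + (-6 - t - 3*D) = -4 - t - 3*D)
E(N) = (-4 - 3*N)**2 (E(N) = (-4 - 1*0 - 3*N)**2 = (-4 + 0 - 3*N)**2 = (-4 - 3*N)**2)
(8099 + 21712) + E(T(-12)) = (8099 + 21712) + (4 + 3*(-12))**2 = 29811 + (4 - 36)**2 = 29811 + (-32)**2 = 29811 + 1024 = 30835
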